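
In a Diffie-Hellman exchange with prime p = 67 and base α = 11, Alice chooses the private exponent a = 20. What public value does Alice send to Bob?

Public value = 11^20 mod 67.
11^1 ≡ 11 (mod 67)
11^2 = (11^1)^2 ≡ 11^2 = 121 ≡ 54 (mod 67)
11^4 = (11^2)^2 ≡ 54^2 = 2916 ≡ 35 (mod 67)
11^8 = (11^4)^2 ≡ 35^2 = 1225 ≡ 19 (mod 67)
11^16 = (11^8)^2 ≡ 19^2 = 361 ≡ 26 (mod 67)
11^20 = 11^16 · 11^4 ≡ 26 · 35 ≡ 39 (mod 67).

39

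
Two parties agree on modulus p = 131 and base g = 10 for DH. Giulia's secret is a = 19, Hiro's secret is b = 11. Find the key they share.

6

Hiro sends B = g^b mod p = 10^11 mod 131.
10^1 ≡ 10 (mod 131)
10^2 = (10^1)^2 ≡ 10^2 = 100 ≡ 100 (mod 131)
10^4 = (10^2)^2 ≡ 100^2 = 10000 ≡ 44 (mod 131)
10^8 = (10^4)^2 ≡ 44^2 = 1936 ≡ 102 (mod 131)
10^11 = 10^8 · 10^2 · 10^1 ≡ 102 · 100 · 10 ≡ 82 (mod 131).
So B = 82. Giulia then computes K = B^a mod p = 82^19 mod 131.
82^1 ≡ 82 (mod 131)
82^2 = (82^1)^2 ≡ 82^2 = 6724 ≡ 43 (mod 131)
82^4 = (82^2)^2 ≡ 43^2 = 1849 ≡ 15 (mod 131)
82^8 = (82^4)^2 ≡ 15^2 = 225 ≡ 94 (mod 131)
82^16 = (82^8)^2 ≡ 94^2 = 8836 ≡ 59 (mod 131)
82^19 = 82^16 · 82^2 · 82^1 ≡ 59 · 43 · 82 ≡ 6 (mod 131).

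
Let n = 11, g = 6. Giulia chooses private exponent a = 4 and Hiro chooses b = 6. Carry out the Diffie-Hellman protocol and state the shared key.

Hiro sends B = g^b mod n = 6^6 mod 11.
6^1 ≡ 6 (mod 11)
6^2 = (6^1)^2 ≡ 6^2 = 36 ≡ 3 (mod 11)
6^4 = (6^2)^2 ≡ 3^2 = 9 ≡ 9 (mod 11)
6^6 = 6^4 · 6^2 ≡ 9 · 3 ≡ 5 (mod 11).
So B = 5. Giulia then computes K = B^a mod n = 5^4 mod 11.
5^1 ≡ 5 (mod 11)
5^2 = (5^1)^2 ≡ 5^2 = 25 ≡ 3 (mod 11)
5^4 = (5^2)^2 ≡ 3^2 = 9 ≡ 9 (mod 11)

9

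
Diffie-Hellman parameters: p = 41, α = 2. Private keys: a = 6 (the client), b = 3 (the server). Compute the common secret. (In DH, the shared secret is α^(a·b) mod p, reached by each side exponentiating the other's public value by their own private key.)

The server sends B = α^b mod p = 2^3 mod 41.
2^1 ≡ 2 (mod 41)
2^2 = (2^1)^2 ≡ 2^2 = 4 ≡ 4 (mod 41)
2^3 = 2^2 · 2^1 ≡ 4 · 2 ≡ 8 (mod 41).
So B = 8. The client then computes K = B^a mod p = 8^6 mod 41.
8^1 ≡ 8 (mod 41)
8^2 = (8^1)^2 ≡ 8^2 = 64 ≡ 23 (mod 41)
8^4 = (8^2)^2 ≡ 23^2 = 529 ≡ 37 (mod 41)
8^6 = 8^4 · 8^2 ≡ 37 · 23 ≡ 31 (mod 41).

31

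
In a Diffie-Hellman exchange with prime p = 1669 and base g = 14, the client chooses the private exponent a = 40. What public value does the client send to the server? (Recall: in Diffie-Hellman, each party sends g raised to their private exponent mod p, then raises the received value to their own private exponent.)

285

Public value = 14^40 mod 1669.
14^1 ≡ 14 (mod 1669)
14^2 = (14^1)^2 ≡ 14^2 = 196 ≡ 196 (mod 1669)
14^4 = (14^2)^2 ≡ 196^2 = 38416 ≡ 29 (mod 1669)
14^8 = (14^4)^2 ≡ 29^2 = 841 ≡ 841 (mod 1669)
14^16 = (14^8)^2 ≡ 841^2 = 707281 ≡ 1294 (mod 1669)
14^32 = (14^16)^2 ≡ 1294^2 = 1674436 ≡ 429 (mod 1669)
14^40 = 14^32 · 14^8 ≡ 429 · 841 ≡ 285 (mod 1669).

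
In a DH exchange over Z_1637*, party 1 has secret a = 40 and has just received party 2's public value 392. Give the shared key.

Shared key K = 392^40 mod 1637.
392^1 ≡ 392 (mod 1637)
392^2 = (392^1)^2 ≡ 392^2 = 153664 ≡ 1423 (mod 1637)
392^4 = (392^2)^2 ≡ 1423^2 = 2024929 ≡ 1597 (mod 1637)
392^8 = (392^4)^2 ≡ 1597^2 = 2550409 ≡ 1600 (mod 1637)
392^16 = (392^8)^2 ≡ 1600^2 = 2560000 ≡ 1369 (mod 1637)
392^32 = (392^16)^2 ≡ 1369^2 = 1874161 ≡ 1433 (mod 1637)
392^40 = 392^32 · 392^8 ≡ 1433 · 1600 ≡ 1000 (mod 1637).

1000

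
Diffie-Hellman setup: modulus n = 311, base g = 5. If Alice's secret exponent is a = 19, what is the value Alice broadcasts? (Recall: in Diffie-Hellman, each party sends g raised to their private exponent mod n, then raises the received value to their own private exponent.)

173

Public value = 5^19 (mod 311).
5^1 ≡ 5 (mod 311)
5^2 = (5^1)^2 ≡ 5^2 = 25 ≡ 25 (mod 311)
5^4 = (5^2)^2 ≡ 25^2 = 625 ≡ 3 (mod 311)
5^8 = (5^4)^2 ≡ 3^2 = 9 ≡ 9 (mod 311)
5^16 = (5^8)^2 ≡ 9^2 = 81 ≡ 81 (mod 311)
5^19 = 5^16 · 5^2 · 5^1 ≡ 81 · 25 · 5 ≡ 173 (mod 311).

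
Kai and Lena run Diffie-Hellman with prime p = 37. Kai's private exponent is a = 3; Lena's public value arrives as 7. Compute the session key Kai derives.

Shared key K = 7^3 mod 37.
7^1 ≡ 7 (mod 37)
7^2 = (7^1)^2 ≡ 7^2 = 49 ≡ 12 (mod 37)
7^3 = 7^2 · 7^1 ≡ 12 · 7 ≡ 10 (mod 37).

10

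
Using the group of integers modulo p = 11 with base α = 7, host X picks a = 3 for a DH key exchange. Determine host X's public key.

2

Public value = 7^3 mod 11.
7^1 ≡ 7 (mod 11)
7^2 = (7^1)^2 ≡ 7^2 = 49 ≡ 5 (mod 11)
7^3 = 7^2 · 7^1 ≡ 5 · 7 ≡ 2 (mod 11).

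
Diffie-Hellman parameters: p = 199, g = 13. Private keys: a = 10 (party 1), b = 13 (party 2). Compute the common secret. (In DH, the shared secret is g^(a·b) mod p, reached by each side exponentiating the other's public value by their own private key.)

50

Party 1 sends A = g^a mod p = 13^10 mod 199.
13^1 ≡ 13 (mod 199)
13^2 = (13^1)^2 ≡ 13^2 = 169 ≡ 169 (mod 199)
13^4 = (13^2)^2 ≡ 169^2 = 28561 ≡ 104 (mod 199)
13^8 = (13^4)^2 ≡ 104^2 = 10816 ≡ 70 (mod 199)
13^10 = 13^8 · 13^2 ≡ 70 · 169 ≡ 89 (mod 199).
So A = 89. Party 2 then computes K = A^b mod p = 89^13 mod 199.
89^1 ≡ 89 (mod 199)
89^2 = (89^1)^2 ≡ 89^2 = 7921 ≡ 160 (mod 199)
89^4 = (89^2)^2 ≡ 160^2 = 25600 ≡ 128 (mod 199)
89^8 = (89^4)^2 ≡ 128^2 = 16384 ≡ 66 (mod 199)
89^13 = 89^8 · 89^4 · 89^1 ≡ 66 · 128 · 89 ≡ 50 (mod 199).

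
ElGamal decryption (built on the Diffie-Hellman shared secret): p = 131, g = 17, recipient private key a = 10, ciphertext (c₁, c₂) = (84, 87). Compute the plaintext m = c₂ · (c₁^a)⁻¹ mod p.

111

Shared mask s = c₁^a mod p = 84^10 mod 131.
84^1 ≡ 84 (mod 131)
84^2 = (84^1)^2 ≡ 84^2 = 7056 ≡ 113 (mod 131)
84^4 = (84^2)^2 ≡ 113^2 = 12769 ≡ 62 (mod 131)
84^8 = (84^4)^2 ≡ 62^2 = 3844 ≡ 45 (mod 131)
84^10 = 84^8 · 84^2 ≡ 45 · 113 ≡ 107 (mod 131).
So s = 107; s⁻¹ ≡ 60 (mod 131).
m = c₂ · s⁻¹ mod 131 = 87 · 60 mod 131 = 111.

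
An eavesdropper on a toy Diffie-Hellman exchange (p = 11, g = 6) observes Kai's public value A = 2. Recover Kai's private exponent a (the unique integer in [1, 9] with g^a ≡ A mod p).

9

Try successive powers of 6 modulo 11:
6^1 ≡ 6
6^2 ≡ 3
6^3 ≡ 7
6^4 ≡ 9
6^5 ≡ 10
6^6 ≡ 5
6^7 ≡ 8
6^8 ≡ 4
6^9 ≡ 2
Found: a = 9.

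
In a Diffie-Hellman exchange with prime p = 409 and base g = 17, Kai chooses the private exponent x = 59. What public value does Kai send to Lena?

272

Public value = 17^59 (mod 409).
17^1 ≡ 17 (mod 409)
17^2 = (17^1)^2 ≡ 17^2 = 289 ≡ 289 (mod 409)
17^4 = (17^2)^2 ≡ 289^2 = 83521 ≡ 85 (mod 409)
17^8 = (17^4)^2 ≡ 85^2 = 7225 ≡ 272 (mod 409)
17^16 = (17^8)^2 ≡ 272^2 = 73984 ≡ 364 (mod 409)
17^32 = (17^16)^2 ≡ 364^2 = 132496 ≡ 389 (mod 409)
17^59 = 17^32 · 17^16 · 17^8 · 17^2 · 17^1 ≡ 389 · 364 · 272 · 289 · 17 ≡ 272 (mod 409).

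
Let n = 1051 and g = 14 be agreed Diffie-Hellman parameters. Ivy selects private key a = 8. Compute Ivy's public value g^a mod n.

80

Public value = 14^8 mod 1051.
14^1 ≡ 14 (mod 1051)
14^2 = (14^1)^2 ≡ 14^2 = 196 ≡ 196 (mod 1051)
14^4 = (14^2)^2 ≡ 196^2 = 38416 ≡ 580 (mod 1051)
14^8 = (14^4)^2 ≡ 580^2 = 336400 ≡ 80 (mod 1051)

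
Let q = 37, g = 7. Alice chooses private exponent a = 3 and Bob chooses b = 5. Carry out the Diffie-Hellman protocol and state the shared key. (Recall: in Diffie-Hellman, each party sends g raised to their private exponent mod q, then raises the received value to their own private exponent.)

Alice sends A = g^a mod q = 7^3 mod 37.
7^1 ≡ 7 (mod 37)
7^2 = (7^1)^2 ≡ 7^2 = 49 ≡ 12 (mod 37)
7^3 = 7^2 · 7^1 ≡ 12 · 7 ≡ 10 (mod 37).
So A = 10. Bob then computes K = A^b mod q = 10^5 mod 37.
10^1 ≡ 10 (mod 37)
10^2 = (10^1)^2 ≡ 10^2 = 100 ≡ 26 (mod 37)
10^4 = (10^2)^2 ≡ 26^2 = 676 ≡ 10 (mod 37)
10^5 = 10^4 · 10^1 ≡ 10 · 10 ≡ 26 (mod 37).

26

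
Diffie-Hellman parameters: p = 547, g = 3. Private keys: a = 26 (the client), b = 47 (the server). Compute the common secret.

81

The client sends A = g^a mod p = 3^26 mod 547.
3^1 ≡ 3 (mod 547)
3^2 = (3^1)^2 ≡ 3^2 = 9 ≡ 9 (mod 547)
3^4 = (3^2)^2 ≡ 9^2 = 81 ≡ 81 (mod 547)
3^8 = (3^4)^2 ≡ 81^2 = 6561 ≡ 544 (mod 547)
3^16 = (3^8)^2 ≡ 544^2 = 295936 ≡ 9 (mod 547)
3^26 = 3^16 · 3^8 · 3^2 ≡ 9 · 544 · 9 ≡ 304 (mod 547).
So A = 304. The server then computes K = A^b mod p = 304^47 mod 547.
304^1 ≡ 304 (mod 547)
304^2 = (304^1)^2 ≡ 304^2 = 92416 ≡ 520 (mod 547)
304^4 = (304^2)^2 ≡ 520^2 = 270400 ≡ 182 (mod 547)
304^8 = (304^4)^2 ≡ 182^2 = 33124 ≡ 304 (mod 547)
304^16 = (304^8)^2 ≡ 304^2 = 92416 ≡ 520 (mod 547)
304^32 = (304^16)^2 ≡ 520^2 = 270400 ≡ 182 (mod 547)
304^47 = 304^32 · 304^8 · 304^4 · 304^2 · 304^1 ≡ 182 · 304 · 182 · 520 · 304 ≡ 81 (mod 547).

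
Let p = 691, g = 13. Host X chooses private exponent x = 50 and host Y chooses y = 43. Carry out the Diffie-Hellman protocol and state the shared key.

Host Y sends B = g^y mod p = 13^43 mod 691.
13^1 ≡ 13 (mod 691)
13^2 = (13^1)^2 ≡ 13^2 = 169 ≡ 169 (mod 691)
13^4 = (13^2)^2 ≡ 169^2 = 28561 ≡ 230 (mod 691)
13^8 = (13^4)^2 ≡ 230^2 = 52900 ≡ 384 (mod 691)
13^16 = (13^8)^2 ≡ 384^2 = 147456 ≡ 273 (mod 691)
13^32 = (13^16)^2 ≡ 273^2 = 74529 ≡ 592 (mod 691)
13^43 = 13^32 · 13^8 · 13^2 · 13^1 ≡ 592 · 384 · 169 · 13 ≡ 18 (mod 691).
So B = 18. Host X then computes K = B^x mod p = 18^50 mod 691.
18^1 ≡ 18 (mod 691)
18^2 = (18^1)^2 ≡ 18^2 = 324 ≡ 324 (mod 691)
18^4 = (18^2)^2 ≡ 324^2 = 104976 ≡ 635 (mod 691)
18^8 = (18^4)^2 ≡ 635^2 = 403225 ≡ 372 (mod 691)
18^16 = (18^8)^2 ≡ 372^2 = 138384 ≡ 184 (mod 691)
18^32 = (18^16)^2 ≡ 184^2 = 33856 ≡ 688 (mod 691)
18^50 = 18^32 · 18^16 · 18^2 ≡ 688 · 184 · 324 ≡ 121 (mod 691).

121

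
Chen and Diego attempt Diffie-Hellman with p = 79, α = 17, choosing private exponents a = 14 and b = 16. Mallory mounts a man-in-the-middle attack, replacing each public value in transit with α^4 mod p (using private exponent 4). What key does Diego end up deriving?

Diego receives Mallory's public value M = 17^4 mod 79 instead of the honest one.
17^1 ≡ 17 (mod 79)
17^2 = (17^1)^2 ≡ 17^2 = 289 ≡ 52 (mod 79)
17^4 = (17^2)^2 ≡ 52^2 = 2704 ≡ 18 (mod 79)
So M = 18. Diego computes K = M^16 mod 79.
18^1 ≡ 18 (mod 79)
18^2 = (18^1)^2 ≡ 18^2 = 324 ≡ 8 (mod 79)
18^4 = (18^2)^2 ≡ 8^2 = 64 ≡ 64 (mod 79)
18^8 = (18^4)^2 ≡ 64^2 = 4096 ≡ 67 (mod 79)
18^16 = (18^8)^2 ≡ 67^2 = 4489 ≡ 65 (mod 79)

65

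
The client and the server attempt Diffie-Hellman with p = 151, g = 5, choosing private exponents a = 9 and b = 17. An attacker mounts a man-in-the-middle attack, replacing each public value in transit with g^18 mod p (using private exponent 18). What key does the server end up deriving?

72

The server receives an attacker's public value M = 5^18 mod 151 instead of the honest one.
5^1 ≡ 5 (mod 151)
5^2 = (5^1)^2 ≡ 5^2 = 25 ≡ 25 (mod 151)
5^4 = (5^2)^2 ≡ 25^2 = 625 ≡ 21 (mod 151)
5^8 = (5^4)^2 ≡ 21^2 = 441 ≡ 139 (mod 151)
5^16 = (5^8)^2 ≡ 139^2 = 19321 ≡ 144 (mod 151)
5^18 = 5^16 · 5^2 ≡ 144 · 25 ≡ 127 (mod 151).
So M = 127. The server computes K = M^17 mod 151.
127^1 ≡ 127 (mod 151)
127^2 = (127^1)^2 ≡ 127^2 = 16129 ≡ 123 (mod 151)
127^4 = (127^2)^2 ≡ 123^2 = 15129 ≡ 29 (mod 151)
127^8 = (127^4)^2 ≡ 29^2 = 841 ≡ 86 (mod 151)
127^16 = (127^8)^2 ≡ 86^2 = 7396 ≡ 148 (mod 151)
127^17 = 127^16 · 127^1 ≡ 148 · 127 ≡ 72 (mod 151).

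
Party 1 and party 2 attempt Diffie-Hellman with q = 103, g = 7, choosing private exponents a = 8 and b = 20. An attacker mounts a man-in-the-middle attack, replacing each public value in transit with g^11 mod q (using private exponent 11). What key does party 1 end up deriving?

50

Party 1 receives an attacker's public value M = 7^11 mod 103 instead of the honest one.
7^1 ≡ 7 (mod 103)
7^2 = (7^1)^2 ≡ 7^2 = 49 ≡ 49 (mod 103)
7^4 = (7^2)^2 ≡ 49^2 = 2401 ≡ 32 (mod 103)
7^8 = (7^4)^2 ≡ 32^2 = 1024 ≡ 97 (mod 103)
7^11 = 7^8 · 7^2 · 7^1 ≡ 97 · 49 · 7 ≡ 2 (mod 103).
So M = 2. Party 1 computes K = M^8 mod 103.
2^1 ≡ 2 (mod 103)
2^2 = (2^1)^2 ≡ 2^2 = 4 ≡ 4 (mod 103)
2^4 = (2^2)^2 ≡ 4^2 = 16 ≡ 16 (mod 103)
2^8 = (2^4)^2 ≡ 16^2 = 256 ≡ 50 (mod 103)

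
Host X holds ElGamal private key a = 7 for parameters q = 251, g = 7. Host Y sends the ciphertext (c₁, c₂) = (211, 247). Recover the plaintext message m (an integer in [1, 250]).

Shared mask s = c₁^a mod q = 211^7 mod 251.
211^1 ≡ 211 (mod 251)
211^2 = (211^1)^2 ≡ 211^2 = 44521 ≡ 94 (mod 251)
211^4 = (211^2)^2 ≡ 94^2 = 8836 ≡ 51 (mod 251)
211^7 = 211^4 · 211^2 · 211^1 ≡ 51 · 94 · 211 ≡ 4 (mod 251).
So s = 4; s⁻¹ ≡ 63 (mod 251).
m = c₂ · s⁻¹ mod 251 = 247 · 63 mod 251 = 250.

250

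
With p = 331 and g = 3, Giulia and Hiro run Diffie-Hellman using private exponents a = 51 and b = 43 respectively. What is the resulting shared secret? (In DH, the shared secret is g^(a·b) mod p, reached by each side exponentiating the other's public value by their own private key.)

206

Giulia sends A = g^a mod p = 3^51 mod 331.
3^1 ≡ 3 (mod 331)
3^2 = (3^1)^2 ≡ 3^2 = 9 ≡ 9 (mod 331)
3^4 = (3^2)^2 ≡ 9^2 = 81 ≡ 81 (mod 331)
3^8 = (3^4)^2 ≡ 81^2 = 6561 ≡ 272 (mod 331)
3^16 = (3^8)^2 ≡ 272^2 = 73984 ≡ 171 (mod 331)
3^32 = (3^16)^2 ≡ 171^2 = 29241 ≡ 113 (mod 331)
3^51 = 3^32 · 3^16 · 3^2 · 3^1 ≡ 113 · 171 · 9 · 3 ≡ 65 (mod 331).
So A = 65. Hiro then computes K = A^b mod p = 65^43 mod 331.
65^1 ≡ 65 (mod 331)
65^2 = (65^1)^2 ≡ 65^2 = 4225 ≡ 253 (mod 331)
65^4 = (65^2)^2 ≡ 253^2 = 64009 ≡ 126 (mod 331)
65^8 = (65^4)^2 ≡ 126^2 = 15876 ≡ 319 (mod 331)
65^16 = (65^8)^2 ≡ 319^2 = 101761 ≡ 144 (mod 331)
65^32 = (65^16)^2 ≡ 144^2 = 20736 ≡ 214 (mod 331)
65^43 = 65^32 · 65^8 · 65^2 · 65^1 ≡ 214 · 319 · 253 · 65 ≡ 206 (mod 331).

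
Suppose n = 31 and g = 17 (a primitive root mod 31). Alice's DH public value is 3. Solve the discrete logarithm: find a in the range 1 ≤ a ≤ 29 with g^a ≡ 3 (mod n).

Try successive powers of 17 modulo 31:
17^1 ≡ 17
17^2 ≡ 10
17^3 ≡ 15
17^4 ≡ 7
17^5 ≡ 26
17^6 ≡ 8
17^7 ≡ 12
17^8 ≡ 18
17^9 ≡ 27
17^10 ≡ 25
17^11 ≡ 22
17^12 ≡ 2
17^13 ≡ 3
Found: a = 13.

13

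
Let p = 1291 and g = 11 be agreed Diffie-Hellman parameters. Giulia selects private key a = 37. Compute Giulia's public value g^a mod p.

Public value = 11^37 mod 1291.
11^1 ≡ 11 (mod 1291)
11^2 = (11^1)^2 ≡ 11^2 = 121 ≡ 121 (mod 1291)
11^4 = (11^2)^2 ≡ 121^2 = 14641 ≡ 440 (mod 1291)
11^8 = (11^4)^2 ≡ 440^2 = 193600 ≡ 1241 (mod 1291)
11^16 = (11^8)^2 ≡ 1241^2 = 1540081 ≡ 1209 (mod 1291)
11^32 = (11^16)^2 ≡ 1209^2 = 1461681 ≡ 269 (mod 1291)
11^37 = 11^32 · 11^4 · 11^1 ≡ 269 · 440 · 11 ≡ 632 (mod 1291).

632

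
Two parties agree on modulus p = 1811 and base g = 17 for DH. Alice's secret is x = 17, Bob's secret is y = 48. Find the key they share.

519

Alice sends A = g^x mod p = 17^17 mod 1811.
17^1 ≡ 17 (mod 1811)
17^2 = (17^1)^2 ≡ 17^2 = 289 ≡ 289 (mod 1811)
17^4 = (17^2)^2 ≡ 289^2 = 83521 ≡ 215 (mod 1811)
17^8 = (17^4)^2 ≡ 215^2 = 46225 ≡ 950 (mod 1811)
17^16 = (17^8)^2 ≡ 950^2 = 902500 ≡ 622 (mod 1811)
17^17 = 17^16 · 17^1 ≡ 622 · 17 ≡ 1519 (mod 1811).
So A = 1519. Bob then computes K = A^y mod p = 1519^48 mod 1811.
1519^1 ≡ 1519 (mod 1811)
1519^2 = (1519^1)^2 ≡ 1519^2 = 2307361 ≡ 147 (mod 1811)
1519^4 = (1519^2)^2 ≡ 147^2 = 21609 ≡ 1688 (mod 1811)
1519^8 = (1519^4)^2 ≡ 1688^2 = 2849344 ≡ 641 (mod 1811)
1519^16 = (1519^8)^2 ≡ 641^2 = 410881 ≡ 1595 (mod 1811)
1519^32 = (1519^16)^2 ≡ 1595^2 = 2544025 ≡ 1381 (mod 1811)
1519^48 = 1519^32 · 1519^16 ≡ 1381 · 1595 ≡ 519 (mod 1811).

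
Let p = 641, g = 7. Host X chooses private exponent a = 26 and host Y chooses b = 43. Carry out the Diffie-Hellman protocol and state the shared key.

Host X sends A = g^a mod p = 7^26 mod 641.
7^1 ≡ 7 (mod 641)
7^2 = (7^1)^2 ≡ 7^2 = 49 ≡ 49 (mod 641)
7^4 = (7^2)^2 ≡ 49^2 = 2401 ≡ 478 (mod 641)
7^8 = (7^4)^2 ≡ 478^2 = 228484 ≡ 288 (mod 641)
7^16 = (7^8)^2 ≡ 288^2 = 82944 ≡ 255 (mod 641)
7^26 = 7^16 · 7^8 · 7^2 ≡ 255 · 288 · 49 ≡ 627 (mod 641).
So A = 627. Host Y then computes K = A^b mod p = 627^43 mod 641.
627^1 ≡ 627 (mod 641)
627^2 = (627^1)^2 ≡ 627^2 = 393129 ≡ 196 (mod 641)
627^4 = (627^2)^2 ≡ 196^2 = 38416 ≡ 597 (mod 641)
627^8 = (627^4)^2 ≡ 597^2 = 356409 ≡ 13 (mod 641)
627^16 = (627^8)^2 ≡ 13^2 = 169 ≡ 169 (mod 641)
627^32 = (627^16)^2 ≡ 169^2 = 28561 ≡ 357 (mod 641)
627^43 = 627^32 · 627^8 · 627^2 · 627^1 ≡ 357 · 13 · 196 · 627 ≡ 484 (mod 641).

484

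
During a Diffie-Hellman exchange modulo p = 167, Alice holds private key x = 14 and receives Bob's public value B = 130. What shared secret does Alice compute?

Shared key K = 130^14 mod 167.
130^1 ≡ 130 (mod 167)
130^2 = (130^1)^2 ≡ 130^2 = 16900 ≡ 33 (mod 167)
130^4 = (130^2)^2 ≡ 33^2 = 1089 ≡ 87 (mod 167)
130^8 = (130^4)^2 ≡ 87^2 = 7569 ≡ 54 (mod 167)
130^14 = 130^8 · 130^4 · 130^2 ≡ 54 · 87 · 33 ≡ 58 (mod 167).

58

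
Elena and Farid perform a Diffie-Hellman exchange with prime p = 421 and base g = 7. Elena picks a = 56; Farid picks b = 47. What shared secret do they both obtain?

354

Elena sends A = g^a mod p = 7^56 mod 421.
7^1 ≡ 7 (mod 421)
7^2 = (7^1)^2 ≡ 7^2 = 49 ≡ 49 (mod 421)
7^4 = (7^2)^2 ≡ 49^2 = 2401 ≡ 296 (mod 421)
7^8 = (7^4)^2 ≡ 296^2 = 87616 ≡ 48 (mod 421)
7^16 = (7^8)^2 ≡ 48^2 = 2304 ≡ 199 (mod 421)
7^32 = (7^16)^2 ≡ 199^2 = 39601 ≡ 27 (mod 421)
7^56 = 7^32 · 7^16 · 7^8 ≡ 27 · 199 · 48 ≡ 252 (mod 421).
So A = 252. Farid then computes K = A^b mod p = 252^47 mod 421.
252^1 ≡ 252 (mod 421)
252^2 = (252^1)^2 ≡ 252^2 = 63504 ≡ 354 (mod 421)
252^4 = (252^2)^2 ≡ 354^2 = 125316 ≡ 279 (mod 421)
252^8 = (252^4)^2 ≡ 279^2 = 77841 ≡ 377 (mod 421)
252^16 = (252^8)^2 ≡ 377^2 = 142129 ≡ 252 (mod 421)
252^32 = (252^16)^2 ≡ 252^2 = 63504 ≡ 354 (mod 421)
252^47 = 252^32 · 252^8 · 252^4 · 252^2 · 252^1 ≡ 354 · 377 · 279 · 354 · 252 ≡ 354 (mod 421).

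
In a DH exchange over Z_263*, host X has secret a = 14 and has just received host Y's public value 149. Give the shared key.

Shared key K = 149^14 mod 263.
149^1 ≡ 149 (mod 263)
149^2 = (149^1)^2 ≡ 149^2 = 22201 ≡ 109 (mod 263)
149^4 = (149^2)^2 ≡ 109^2 = 11881 ≡ 46 (mod 263)
149^8 = (149^4)^2 ≡ 46^2 = 2116 ≡ 12 (mod 263)
149^14 = 149^8 · 149^4 · 149^2 ≡ 12 · 46 · 109 ≡ 204 (mod 263).

204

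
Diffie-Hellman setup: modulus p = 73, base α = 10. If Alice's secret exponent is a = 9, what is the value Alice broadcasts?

10

Public value = 10^9 (mod 73).
10^1 ≡ 10 (mod 73)
10^2 = (10^1)^2 ≡ 10^2 = 100 ≡ 27 (mod 73)
10^4 = (10^2)^2 ≡ 27^2 = 729 ≡ 72 (mod 73)
10^8 = (10^4)^2 ≡ 72^2 = 5184 ≡ 1 (mod 73)
10^9 = 10^8 · 10^1 ≡ 1 · 10 ≡ 10 (mod 73).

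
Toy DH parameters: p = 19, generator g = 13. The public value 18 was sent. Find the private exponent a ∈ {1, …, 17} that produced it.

Try successive powers of 13 modulo 19:
13^1 ≡ 13
13^2 ≡ 17
13^3 ≡ 12
13^4 ≡ 4
13^5 ≡ 14
13^6 ≡ 11
13^7 ≡ 10
13^8 ≡ 16
13^9 ≡ 18
Found: a = 9.

9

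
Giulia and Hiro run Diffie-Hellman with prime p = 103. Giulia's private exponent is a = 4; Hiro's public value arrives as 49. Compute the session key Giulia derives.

Shared key K = 49^4 mod 103.
49^1 ≡ 49 (mod 103)
49^2 = (49^1)^2 ≡ 49^2 = 2401 ≡ 32 (mod 103)
49^4 = (49^2)^2 ≡ 32^2 = 1024 ≡ 97 (mod 103)

97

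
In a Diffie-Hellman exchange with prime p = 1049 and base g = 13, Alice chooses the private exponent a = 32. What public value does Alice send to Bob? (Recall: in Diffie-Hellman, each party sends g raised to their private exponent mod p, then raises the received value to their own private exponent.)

16

Public value = 13^32 mod 1049.
13^1 ≡ 13 (mod 1049)
13^2 = (13^1)^2 ≡ 13^2 = 169 ≡ 169 (mod 1049)
13^4 = (13^2)^2 ≡ 169^2 = 28561 ≡ 238 (mod 1049)
13^8 = (13^4)^2 ≡ 238^2 = 56644 ≡ 1047 (mod 1049)
13^16 = (13^8)^2 ≡ 1047^2 = 1096209 ≡ 4 (mod 1049)
13^32 = (13^16)^2 ≡ 4^2 = 16 ≡ 16 (mod 1049)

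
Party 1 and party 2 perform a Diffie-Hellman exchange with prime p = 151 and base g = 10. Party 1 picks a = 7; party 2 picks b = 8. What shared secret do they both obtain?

Party 2 sends B = g^b mod p = 10^8 mod 151.
10^1 ≡ 10 (mod 151)
10^2 = (10^1)^2 ≡ 10^2 = 100 ≡ 100 (mod 151)
10^4 = (10^2)^2 ≡ 100^2 = 10000 ≡ 34 (mod 151)
10^8 = (10^4)^2 ≡ 34^2 = 1156 ≡ 99 (mod 151)
So B = 99. Party 1 then computes K = B^a mod p = 99^7 mod 151.
99^1 ≡ 99 (mod 151)
99^2 = (99^1)^2 ≡ 99^2 = 9801 ≡ 137 (mod 151)
99^4 = (99^2)^2 ≡ 137^2 = 18769 ≡ 45 (mod 151)
99^7 = 99^4 · 99^2 · 99^1 ≡ 45 · 137 · 99 ≡ 144 (mod 151).

144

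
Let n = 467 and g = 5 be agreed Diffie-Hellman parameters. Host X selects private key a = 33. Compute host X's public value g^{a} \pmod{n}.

216

Public value = 5^{33} \pmod{467}.
5^1 ≡ 5 (mod 467)
5^2 = (5^1)^2 ≡ 5^2 = 25 ≡ 25 (mod 467)
5^4 = (5^2)^2 ≡ 25^2 = 625 ≡ 158 (mod 467)
5^8 = (5^4)^2 ≡ 158^2 = 24964 ≡ 213 (mod 467)
5^16 = (5^8)^2 ≡ 213^2 = 45369 ≡ 70 (mod 467)
5^32 = (5^16)^2 ≡ 70^2 = 4900 ≡ 230 (mod 467)
5^33 = 5^32 · 5^1 ≡ 230 · 5 ≡ 216 (mod 467).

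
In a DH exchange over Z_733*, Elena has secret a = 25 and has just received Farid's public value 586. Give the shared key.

Shared key K = 586^25 mod 733.
586^1 ≡ 586 (mod 733)
586^2 = (586^1)^2 ≡ 586^2 = 343396 ≡ 352 (mod 733)
586^4 = (586^2)^2 ≡ 352^2 = 123904 ≡ 27 (mod 733)
586^8 = (586^4)^2 ≡ 27^2 = 729 ≡ 729 (mod 733)
586^16 = (586^8)^2 ≡ 729^2 = 531441 ≡ 16 (mod 733)
586^25 = 586^16 · 586^8 · 586^1 ≡ 16 · 729 · 586 ≡ 612 (mod 733).

612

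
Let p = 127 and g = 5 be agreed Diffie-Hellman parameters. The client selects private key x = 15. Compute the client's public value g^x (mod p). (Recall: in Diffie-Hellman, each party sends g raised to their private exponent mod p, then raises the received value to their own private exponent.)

95

Public value = 5^15 (mod 127).
5^1 ≡ 5 (mod 127)
5^2 = (5^1)^2 ≡ 5^2 = 25 ≡ 25 (mod 127)
5^4 = (5^2)^2 ≡ 25^2 = 625 ≡ 117 (mod 127)
5^8 = (5^4)^2 ≡ 117^2 = 13689 ≡ 100 (mod 127)
5^15 = 5^8 · 5^4 · 5^2 · 5^1 ≡ 100 · 117 · 25 · 5 ≡ 95 (mod 127).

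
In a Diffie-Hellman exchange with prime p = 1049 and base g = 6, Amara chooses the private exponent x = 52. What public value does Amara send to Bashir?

488

Public value = 6^52 (mod 1049).
6^1 ≡ 6 (mod 1049)
6^2 = (6^1)^2 ≡ 6^2 = 36 ≡ 36 (mod 1049)
6^4 = (6^2)^2 ≡ 36^2 = 1296 ≡ 247 (mod 1049)
6^8 = (6^4)^2 ≡ 247^2 = 61009 ≡ 167 (mod 1049)
6^16 = (6^8)^2 ≡ 167^2 = 27889 ≡ 615 (mod 1049)
6^32 = (6^16)^2 ≡ 615^2 = 378225 ≡ 585 (mod 1049)
6^52 = 6^32 · 6^16 · 6^4 ≡ 585 · 615 · 247 ≡ 488 (mod 1049).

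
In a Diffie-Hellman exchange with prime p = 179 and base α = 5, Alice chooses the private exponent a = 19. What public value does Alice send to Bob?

107

Public value = 5^19 (mod 179).
5^1 ≡ 5 (mod 179)
5^2 = (5^1)^2 ≡ 5^2 = 25 ≡ 25 (mod 179)
5^4 = (5^2)^2 ≡ 25^2 = 625 ≡ 88 (mod 179)
5^8 = (5^4)^2 ≡ 88^2 = 7744 ≡ 47 (mod 179)
5^16 = (5^8)^2 ≡ 47^2 = 2209 ≡ 61 (mod 179)
5^19 = 5^16 · 5^2 · 5^1 ≡ 61 · 25 · 5 ≡ 107 (mod 179).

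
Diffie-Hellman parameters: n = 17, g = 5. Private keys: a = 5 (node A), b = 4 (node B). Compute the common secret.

13

Node A sends A = g^a mod n = 5^5 mod 17.
5^1 ≡ 5 (mod 17)
5^2 = (5^1)^2 ≡ 5^2 = 25 ≡ 8 (mod 17)
5^4 = (5^2)^2 ≡ 8^2 = 64 ≡ 13 (mod 17)
5^5 = 5^4 · 5^1 ≡ 13 · 5 ≡ 14 (mod 17).
So A = 14. Node B then computes K = A^b mod n = 14^4 mod 17.
14^1 ≡ 14 (mod 17)
14^2 = (14^1)^2 ≡ 14^2 = 196 ≡ 9 (mod 17)
14^4 = (14^2)^2 ≡ 9^2 = 81 ≡ 13 (mod 17)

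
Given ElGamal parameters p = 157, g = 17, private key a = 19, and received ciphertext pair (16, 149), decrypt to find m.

Shared mask s = c₁^a mod p = 16^19 mod 157.
16^1 ≡ 16 (mod 157)
16^2 = (16^1)^2 ≡ 16^2 = 256 ≡ 99 (mod 157)
16^4 = (16^2)^2 ≡ 99^2 = 9801 ≡ 67 (mod 157)
16^8 = (16^4)^2 ≡ 67^2 = 4489 ≡ 93 (mod 157)
16^16 = (16^8)^2 ≡ 93^2 = 8649 ≡ 14 (mod 157)
16^19 = 16^16 · 16^2 · 16^1 ≡ 14 · 99 · 16 ≡ 39 (mod 157).
So s = 39; s⁻¹ ≡ 153 (mod 157).
m = c₂ · s⁻¹ mod 157 = 149 · 153 mod 157 = 32.

32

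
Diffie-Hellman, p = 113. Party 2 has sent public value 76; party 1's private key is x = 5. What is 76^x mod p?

75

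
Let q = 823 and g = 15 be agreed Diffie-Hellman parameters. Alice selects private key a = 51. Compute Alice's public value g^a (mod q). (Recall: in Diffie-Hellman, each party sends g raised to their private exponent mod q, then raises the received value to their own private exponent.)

230

Public value = 15^51 (mod 823).
15^1 ≡ 15 (mod 823)
15^2 = (15^1)^2 ≡ 15^2 = 225 ≡ 225 (mod 823)
15^4 = (15^2)^2 ≡ 225^2 = 50625 ≡ 422 (mod 823)
15^8 = (15^4)^2 ≡ 422^2 = 178084 ≡ 316 (mod 823)
15^16 = (15^8)^2 ≡ 316^2 = 99856 ≡ 273 (mod 823)
15^32 = (15^16)^2 ≡ 273^2 = 74529 ≡ 459 (mod 823)
15^51 = 15^32 · 15^16 · 15^2 · 15^1 ≡ 459 · 273 · 225 · 15 ≡ 230 (mod 823).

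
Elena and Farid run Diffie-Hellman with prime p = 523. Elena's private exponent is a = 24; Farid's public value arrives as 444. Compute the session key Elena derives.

Shared key K = 444^24 mod 523.
444^1 ≡ 444 (mod 523)
444^2 = (444^1)^2 ≡ 444^2 = 197136 ≡ 488 (mod 523)
444^4 = (444^2)^2 ≡ 488^2 = 238144 ≡ 179 (mod 523)
444^8 = (444^4)^2 ≡ 179^2 = 32041 ≡ 138 (mod 523)
444^16 = (444^8)^2 ≡ 138^2 = 19044 ≡ 216 (mod 523)
444^24 = 444^16 · 444^8 ≡ 216 · 138 ≡ 520 (mod 523).

520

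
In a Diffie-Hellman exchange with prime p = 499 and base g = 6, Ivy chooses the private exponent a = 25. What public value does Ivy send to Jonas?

437

Public value = 6^25 (mod 499).
6^1 ≡ 6 (mod 499)
6^2 = (6^1)^2 ≡ 6^2 = 36 ≡ 36 (mod 499)
6^4 = (6^2)^2 ≡ 36^2 = 1296 ≡ 298 (mod 499)
6^8 = (6^4)^2 ≡ 298^2 = 88804 ≡ 481 (mod 499)
6^16 = (6^8)^2 ≡ 481^2 = 231361 ≡ 324 (mod 499)
6^25 = 6^16 · 6^8 · 6^1 ≡ 324 · 481 · 6 ≡ 437 (mod 499).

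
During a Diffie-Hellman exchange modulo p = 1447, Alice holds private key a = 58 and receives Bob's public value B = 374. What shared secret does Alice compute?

914

Shared key K = 374^58 mod 1447.
374^1 ≡ 374 (mod 1447)
374^2 = (374^1)^2 ≡ 374^2 = 139876 ≡ 964 (mod 1447)
374^4 = (374^2)^2 ≡ 964^2 = 929296 ≡ 322 (mod 1447)
374^8 = (374^4)^2 ≡ 322^2 = 103684 ≡ 947 (mod 1447)
374^16 = (374^8)^2 ≡ 947^2 = 896809 ≡ 1116 (mod 1447)
374^32 = (374^16)^2 ≡ 1116^2 = 1245456 ≡ 1036 (mod 1447)
374^58 = 374^32 · 374^16 · 374^8 · 374^2 ≡ 1036 · 1116 · 947 · 964 ≡ 914 (mod 1447).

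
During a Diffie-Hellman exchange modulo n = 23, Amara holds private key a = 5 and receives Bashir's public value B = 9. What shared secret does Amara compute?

8

Shared key K = 9^5 mod 23.
9^1 ≡ 9 (mod 23)
9^2 = (9^1)^2 ≡ 9^2 = 81 ≡ 12 (mod 23)
9^4 = (9^2)^2 ≡ 12^2 = 144 ≡ 6 (mod 23)
9^5 = 9^4 · 9^1 ≡ 6 · 9 ≡ 8 (mod 23).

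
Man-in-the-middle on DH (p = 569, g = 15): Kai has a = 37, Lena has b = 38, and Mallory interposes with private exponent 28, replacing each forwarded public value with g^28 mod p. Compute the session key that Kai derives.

122

Kai receives Mallory's public value M = 15^28 mod 569 instead of the honest one.
15^1 ≡ 15 (mod 569)
15^2 = (15^1)^2 ≡ 15^2 = 225 ≡ 225 (mod 569)
15^4 = (15^2)^2 ≡ 225^2 = 50625 ≡ 553 (mod 569)
15^8 = (15^4)^2 ≡ 553^2 = 305809 ≡ 256 (mod 569)
15^16 = (15^8)^2 ≡ 256^2 = 65536 ≡ 101 (mod 569)
15^28 = 15^16 · 15^8 · 15^4 ≡ 101 · 256 · 553 ≡ 536 (mod 569).
So M = 536. Kai computes K = M^37 mod 569.
536^1 ≡ 536 (mod 569)
536^2 = (536^1)^2 ≡ 536^2 = 287296 ≡ 520 (mod 569)
536^4 = (536^2)^2 ≡ 520^2 = 270400 ≡ 125 (mod 569)
536^8 = (536^4)^2 ≡ 125^2 = 15625 ≡ 262 (mod 569)
536^16 = (536^8)^2 ≡ 262^2 = 68644 ≡ 364 (mod 569)
536^32 = (536^16)^2 ≡ 364^2 = 132496 ≡ 488 (mod 569)
536^37 = 536^32 · 536^4 · 536^1 ≡ 488 · 125 · 536 ≡ 122 (mod 569).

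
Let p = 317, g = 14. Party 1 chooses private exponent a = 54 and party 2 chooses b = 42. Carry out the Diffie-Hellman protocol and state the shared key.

Party 2 sends B = g^b mod p = 14^42 mod 317.
14^1 ≡ 14 (mod 317)
14^2 = (14^1)^2 ≡ 14^2 = 196 ≡ 196 (mod 317)
14^4 = (14^2)^2 ≡ 196^2 = 38416 ≡ 59 (mod 317)
14^8 = (14^4)^2 ≡ 59^2 = 3481 ≡ 311 (mod 317)
14^16 = (14^8)^2 ≡ 311^2 = 96721 ≡ 36 (mod 317)
14^32 = (14^16)^2 ≡ 36^2 = 1296 ≡ 28 (mod 317)
14^42 = 14^32 · 14^8 · 14^2 ≡ 28 · 311 · 196 ≡ 40 (mod 317).
So B = 40. Party 1 then computes K = B^a mod p = 40^54 mod 317.
40^1 ≡ 40 (mod 317)
40^2 = (40^1)^2 ≡ 40^2 = 1600 ≡ 15 (mod 317)
40^4 = (40^2)^2 ≡ 15^2 = 225 ≡ 225 (mod 317)
40^8 = (40^4)^2 ≡ 225^2 = 50625 ≡ 222 (mod 317)
40^16 = (40^8)^2 ≡ 222^2 = 49284 ≡ 149 (mod 317)
40^32 = (40^16)^2 ≡ 149^2 = 22201 ≡ 11 (mod 317)
40^54 = 40^32 · 40^16 · 40^4 · 40^2 ≡ 11 · 149 · 225 · 15 ≡ 292 (mod 317).

292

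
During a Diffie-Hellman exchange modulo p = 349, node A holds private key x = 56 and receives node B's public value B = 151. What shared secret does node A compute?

Shared key K = 151^56 mod 349.
151^1 ≡ 151 (mod 349)
151^2 = (151^1)^2 ≡ 151^2 = 22801 ≡ 116 (mod 349)
151^4 = (151^2)^2 ≡ 116^2 = 13456 ≡ 194 (mod 349)
151^8 = (151^4)^2 ≡ 194^2 = 37636 ≡ 293 (mod 349)
151^16 = (151^8)^2 ≡ 293^2 = 85849 ≡ 344 (mod 349)
151^32 = (151^16)^2 ≡ 344^2 = 118336 ≡ 25 (mod 349)
151^56 = 151^32 · 151^16 · 151^8 ≡ 25 · 344 · 293 ≡ 20 (mod 349).

20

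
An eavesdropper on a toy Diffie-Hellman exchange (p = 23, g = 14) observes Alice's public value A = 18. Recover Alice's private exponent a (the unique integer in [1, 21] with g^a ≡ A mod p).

10

Try successive powers of 14 modulo 23:
14^1 ≡ 14
14^2 ≡ 12
14^3 ≡ 7
14^4 ≡ 6
14^5 ≡ 15
14^6 ≡ 3
14^7 ≡ 19
14^8 ≡ 13
14^9 ≡ 21
14^10 ≡ 18
Found: a = 10.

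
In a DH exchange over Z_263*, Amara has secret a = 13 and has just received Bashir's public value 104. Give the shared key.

Shared key K = 104^13 mod 263.
104^1 ≡ 104 (mod 263)
104^2 = (104^1)^2 ≡ 104^2 = 10816 ≡ 33 (mod 263)
104^4 = (104^2)^2 ≡ 33^2 = 1089 ≡ 37 (mod 263)
104^8 = (104^4)^2 ≡ 37^2 = 1369 ≡ 54 (mod 263)
104^13 = 104^8 · 104^4 · 104^1 ≡ 54 · 37 · 104 ≡ 22 (mod 263).

22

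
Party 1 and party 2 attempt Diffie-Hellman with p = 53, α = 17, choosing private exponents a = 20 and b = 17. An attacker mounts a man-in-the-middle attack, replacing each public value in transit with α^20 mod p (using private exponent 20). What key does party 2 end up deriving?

24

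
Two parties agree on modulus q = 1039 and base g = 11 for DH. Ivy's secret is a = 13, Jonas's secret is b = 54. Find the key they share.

Ivy sends A = g^a mod q = 11^13 mod 1039.
11^1 ≡ 11 (mod 1039)
11^2 = (11^1)^2 ≡ 11^2 = 121 ≡ 121 (mod 1039)
11^4 = (11^2)^2 ≡ 121^2 = 14641 ≡ 95 (mod 1039)
11^8 = (11^4)^2 ≡ 95^2 = 9025 ≡ 713 (mod 1039)
11^13 = 11^8 · 11^4 · 11^1 ≡ 713 · 95 · 11 ≡ 122 (mod 1039).
So A = 122. Jonas then computes K = A^b mod q = 122^54 mod 1039.
122^1 ≡ 122 (mod 1039)
122^2 = (122^1)^2 ≡ 122^2 = 14884 ≡ 338 (mod 1039)
122^4 = (122^2)^2 ≡ 338^2 = 114244 ≡ 993 (mod 1039)
122^8 = (122^4)^2 ≡ 993^2 = 986049 ≡ 38 (mod 1039)
122^16 = (122^8)^2 ≡ 38^2 = 1444 ≡ 405 (mod 1039)
122^32 = (122^16)^2 ≡ 405^2 = 164025 ≡ 902 (mod 1039)
122^54 = 122^32 · 122^16 · 122^4 · 122^2 ≡ 902 · 405 · 993 · 338 ≡ 119 (mod 1039).

119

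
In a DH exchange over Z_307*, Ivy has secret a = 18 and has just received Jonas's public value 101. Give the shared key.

24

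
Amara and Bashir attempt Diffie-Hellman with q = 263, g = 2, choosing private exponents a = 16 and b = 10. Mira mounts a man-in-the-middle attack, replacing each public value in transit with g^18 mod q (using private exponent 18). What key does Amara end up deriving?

206

Amara receives Mira's public value M = 2^18 mod 263 instead of the honest one.
2^1 ≡ 2 (mod 263)
2^2 = (2^1)^2 ≡ 2^2 = 4 ≡ 4 (mod 263)
2^4 = (2^2)^2 ≡ 4^2 = 16 ≡ 16 (mod 263)
2^8 = (2^4)^2 ≡ 16^2 = 256 ≡ 256 (mod 263)
2^16 = (2^8)^2 ≡ 256^2 = 65536 ≡ 49 (mod 263)
2^18 = 2^16 · 2^2 ≡ 49 · 4 ≡ 196 (mod 263).
So M = 196. Amara computes K = M^16 mod 263.
196^1 ≡ 196 (mod 263)
196^2 = (196^1)^2 ≡ 196^2 = 38416 ≡ 18 (mod 263)
196^4 = (196^2)^2 ≡ 18^2 = 324 ≡ 61 (mod 263)
196^8 = (196^4)^2 ≡ 61^2 = 3721 ≡ 39 (mod 263)
196^16 = (196^8)^2 ≡ 39^2 = 1521 ≡ 206 (mod 263)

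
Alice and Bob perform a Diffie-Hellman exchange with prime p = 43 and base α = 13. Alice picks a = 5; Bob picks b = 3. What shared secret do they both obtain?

Alice sends A = α^a mod p = 13^5 mod 43.
13^1 ≡ 13 (mod 43)
13^2 = (13^1)^2 ≡ 13^2 = 169 ≡ 40 (mod 43)
13^4 = (13^2)^2 ≡ 40^2 = 1600 ≡ 9 (mod 43)
13^5 = 13^4 · 13^1 ≡ 9 · 13 ≡ 31 (mod 43).
So A = 31. Bob then computes K = A^b mod p = 31^3 mod 43.
31^1 ≡ 31 (mod 43)
31^2 = (31^1)^2 ≡ 31^2 = 961 ≡ 15 (mod 43)
31^3 = 31^2 · 31^1 ≡ 15 · 31 ≡ 35 (mod 43).

35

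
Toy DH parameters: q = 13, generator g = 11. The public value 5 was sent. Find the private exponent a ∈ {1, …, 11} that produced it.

3

Try successive powers of 11 modulo 13:
11^1 ≡ 11
11^2 ≡ 4
11^3 ≡ 5
Found: a = 3.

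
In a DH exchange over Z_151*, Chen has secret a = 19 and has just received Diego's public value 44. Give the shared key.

94

Shared key K = 44^19 mod 151.
44^1 ≡ 44 (mod 151)
44^2 = (44^1)^2 ≡ 44^2 = 1936 ≡ 124 (mod 151)
44^4 = (44^2)^2 ≡ 124^2 = 15376 ≡ 125 (mod 151)
44^8 = (44^4)^2 ≡ 125^2 = 15625 ≡ 72 (mod 151)
44^16 = (44^8)^2 ≡ 72^2 = 5184 ≡ 50 (mod 151)
44^19 = 44^16 · 44^2 · 44^1 ≡ 50 · 124 · 44 ≡ 94 (mod 151).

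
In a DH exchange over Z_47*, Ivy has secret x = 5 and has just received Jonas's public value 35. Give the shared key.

33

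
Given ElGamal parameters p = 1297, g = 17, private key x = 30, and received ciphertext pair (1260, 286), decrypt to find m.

Shared mask s = c₁^x mod p = 1260^30 mod 1297.
1260^1 ≡ 1260 (mod 1297)
1260^2 = (1260^1)^2 ≡ 1260^2 = 1587600 ≡ 72 (mod 1297)
1260^4 = (1260^2)^2 ≡ 72^2 = 5184 ≡ 1293 (mod 1297)
1260^8 = (1260^4)^2 ≡ 1293^2 = 1671849 ≡ 16 (mod 1297)
1260^16 = (1260^8)^2 ≡ 16^2 = 256 ≡ 256 (mod 1297)
1260^30 = 1260^16 · 1260^8 · 1260^4 · 1260^2 ≡ 256 · 16 · 1293 · 72 ≡ 622 (mod 1297).
So s = 622; s⁻¹ ≡ 832 (mod 1297).
m = c₂ · s⁻¹ mod 1297 = 286 · 832 mod 1297 = 601.

601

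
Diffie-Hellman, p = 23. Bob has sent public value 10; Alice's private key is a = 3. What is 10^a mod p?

11

Shared key K = 10^3 mod 23.
10^1 ≡ 10 (mod 23)
10^2 = (10^1)^2 ≡ 10^2 = 100 ≡ 8 (mod 23)
10^3 = 10^2 · 10^1 ≡ 8 · 10 ≡ 11 (mod 23).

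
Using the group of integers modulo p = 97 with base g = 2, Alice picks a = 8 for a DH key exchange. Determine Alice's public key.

62

Public value = 2^8 (mod 97).
2^1 ≡ 2 (mod 97)
2^2 = (2^1)^2 ≡ 2^2 = 4 ≡ 4 (mod 97)
2^4 = (2^2)^2 ≡ 4^2 = 16 ≡ 16 (mod 97)
2^8 = (2^4)^2 ≡ 16^2 = 256 ≡ 62 (mod 97)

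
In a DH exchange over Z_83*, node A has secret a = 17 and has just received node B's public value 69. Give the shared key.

40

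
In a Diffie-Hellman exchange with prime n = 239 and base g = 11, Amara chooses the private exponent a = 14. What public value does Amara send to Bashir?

Public value = 11^14 mod 239.
11^1 ≡ 11 (mod 239)
11^2 = (11^1)^2 ≡ 11^2 = 121 ≡ 121 (mod 239)
11^4 = (11^2)^2 ≡ 121^2 = 14641 ≡ 62 (mod 239)
11^8 = (11^4)^2 ≡ 62^2 = 3844 ≡ 20 (mod 239)
11^14 = 11^8 · 11^4 · 11^2 ≡ 20 · 62 · 121 ≡ 187 (mod 239).

187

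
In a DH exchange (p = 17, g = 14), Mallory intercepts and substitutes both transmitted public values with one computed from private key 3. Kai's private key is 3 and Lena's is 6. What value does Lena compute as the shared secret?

Lena receives Mallory's public value M = 14^3 mod 17 instead of the honest one.
14^1 ≡ 14 (mod 17)
14^2 = (14^1)^2 ≡ 14^2 = 196 ≡ 9 (mod 17)
14^3 = 14^2 · 14^1 ≡ 9 · 14 ≡ 7 (mod 17).
So M = 7. Lena computes K = M^6 mod 17.
7^1 ≡ 7 (mod 17)
7^2 = (7^1)^2 ≡ 7^2 = 49 ≡ 15 (mod 17)
7^4 = (7^2)^2 ≡ 15^2 = 225 ≡ 4 (mod 17)
7^6 = 7^4 · 7^2 ≡ 4 · 15 ≡ 9 (mod 17).

9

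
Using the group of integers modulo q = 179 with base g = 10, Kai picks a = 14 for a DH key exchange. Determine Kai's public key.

Public value = 10^14 mod 179.
10^1 ≡ 10 (mod 179)
10^2 = (10^1)^2 ≡ 10^2 = 100 ≡ 100 (mod 179)
10^4 = (10^2)^2 ≡ 100^2 = 10000 ≡ 155 (mod 179)
10^8 = (10^4)^2 ≡ 155^2 = 24025 ≡ 39 (mod 179)
10^14 = 10^8 · 10^4 · 10^2 ≡ 39 · 155 · 100 ≡ 17 (mod 179).

17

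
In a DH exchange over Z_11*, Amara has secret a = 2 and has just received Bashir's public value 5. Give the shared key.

Shared key K = 5^2 mod 11.
5^1 ≡ 5 (mod 11)
5^2 = (5^1)^2 ≡ 5^2 = 25 ≡ 3 (mod 11)

3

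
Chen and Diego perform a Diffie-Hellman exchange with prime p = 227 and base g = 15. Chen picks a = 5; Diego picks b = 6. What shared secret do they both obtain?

147

Chen sends A = g^a mod p = 15^5 mod 227.
15^1 ≡ 15 (mod 227)
15^2 = (15^1)^2 ≡ 15^2 = 225 ≡ 225 (mod 227)
15^4 = (15^2)^2 ≡ 225^2 = 50625 ≡ 4 (mod 227)
15^5 = 15^4 · 15^1 ≡ 4 · 15 ≡ 60 (mod 227).
So A = 60. Diego then computes K = A^b mod p = 60^6 mod 227.
60^1 ≡ 60 (mod 227)
60^2 = (60^1)^2 ≡ 60^2 = 3600 ≡ 195 (mod 227)
60^4 = (60^2)^2 ≡ 195^2 = 38025 ≡ 116 (mod 227)
60^6 = 60^4 · 60^2 ≡ 116 · 195 ≡ 147 (mod 227).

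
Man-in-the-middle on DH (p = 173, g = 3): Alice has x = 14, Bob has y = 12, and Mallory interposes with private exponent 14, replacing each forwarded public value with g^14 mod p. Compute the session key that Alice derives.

52

Alice receives Mallory's public value M = 3^14 mod 173 instead of the honest one.
3^1 ≡ 3 (mod 173)
3^2 = (3^1)^2 ≡ 3^2 = 9 ≡ 9 (mod 173)
3^4 = (3^2)^2 ≡ 9^2 = 81 ≡ 81 (mod 173)
3^8 = (3^4)^2 ≡ 81^2 = 6561 ≡ 160 (mod 173)
3^14 = 3^8 · 3^4 · 3^2 ≡ 160 · 81 · 9 ≡ 38 (mod 173).
So M = 38. Alice computes K = M^14 mod 173.
38^1 ≡ 38 (mod 173)
38^2 = (38^1)^2 ≡ 38^2 = 1444 ≡ 60 (mod 173)
38^4 = (38^2)^2 ≡ 60^2 = 3600 ≡ 140 (mod 173)
38^8 = (38^4)^2 ≡ 140^2 = 19600 ≡ 51 (mod 173)
38^14 = 38^8 · 38^4 · 38^2 ≡ 51 · 140 · 60 ≡ 52 (mod 173).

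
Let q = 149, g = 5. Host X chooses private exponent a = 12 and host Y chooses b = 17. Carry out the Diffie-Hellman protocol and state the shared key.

81

Host X sends A = g^a mod q = 5^12 mod 149.
5^1 ≡ 5 (mod 149)
5^2 = (5^1)^2 ≡ 5^2 = 25 ≡ 25 (mod 149)
5^4 = (5^2)^2 ≡ 25^2 = 625 ≡ 29 (mod 149)
5^8 = (5^4)^2 ≡ 29^2 = 841 ≡ 96 (mod 149)
5^12 = 5^8 · 5^4 ≡ 96 · 29 ≡ 102 (mod 149).
So A = 102. Host Y then computes K = A^b mod q = 102^17 mod 149.
102^1 ≡ 102 (mod 149)
102^2 = (102^1)^2 ≡ 102^2 = 10404 ≡ 123 (mod 149)
102^4 = (102^2)^2 ≡ 123^2 = 15129 ≡ 80 (mod 149)
102^8 = (102^4)^2 ≡ 80^2 = 6400 ≡ 142 (mod 149)
102^16 = (102^8)^2 ≡ 142^2 = 20164 ≡ 49 (mod 149)
102^17 = 102^16 · 102^1 ≡ 49 · 102 ≡ 81 (mod 149).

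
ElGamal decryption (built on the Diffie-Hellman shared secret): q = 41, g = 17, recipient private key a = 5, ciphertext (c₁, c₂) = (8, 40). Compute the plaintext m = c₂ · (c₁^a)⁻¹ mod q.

9

Shared mask s = c₁^a mod q = 8^5 mod 41.
8^1 ≡ 8 (mod 41)
8^2 = (8^1)^2 ≡ 8^2 = 64 ≡ 23 (mod 41)
8^4 = (8^2)^2 ≡ 23^2 = 529 ≡ 37 (mod 41)
8^5 = 8^4 · 8^1 ≡ 37 · 8 ≡ 9 (mod 41).
So s = 9; s⁻¹ ≡ 32 (mod 41).
m = c₂ · s⁻¹ mod 41 = 40 · 32 mod 41 = 9.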